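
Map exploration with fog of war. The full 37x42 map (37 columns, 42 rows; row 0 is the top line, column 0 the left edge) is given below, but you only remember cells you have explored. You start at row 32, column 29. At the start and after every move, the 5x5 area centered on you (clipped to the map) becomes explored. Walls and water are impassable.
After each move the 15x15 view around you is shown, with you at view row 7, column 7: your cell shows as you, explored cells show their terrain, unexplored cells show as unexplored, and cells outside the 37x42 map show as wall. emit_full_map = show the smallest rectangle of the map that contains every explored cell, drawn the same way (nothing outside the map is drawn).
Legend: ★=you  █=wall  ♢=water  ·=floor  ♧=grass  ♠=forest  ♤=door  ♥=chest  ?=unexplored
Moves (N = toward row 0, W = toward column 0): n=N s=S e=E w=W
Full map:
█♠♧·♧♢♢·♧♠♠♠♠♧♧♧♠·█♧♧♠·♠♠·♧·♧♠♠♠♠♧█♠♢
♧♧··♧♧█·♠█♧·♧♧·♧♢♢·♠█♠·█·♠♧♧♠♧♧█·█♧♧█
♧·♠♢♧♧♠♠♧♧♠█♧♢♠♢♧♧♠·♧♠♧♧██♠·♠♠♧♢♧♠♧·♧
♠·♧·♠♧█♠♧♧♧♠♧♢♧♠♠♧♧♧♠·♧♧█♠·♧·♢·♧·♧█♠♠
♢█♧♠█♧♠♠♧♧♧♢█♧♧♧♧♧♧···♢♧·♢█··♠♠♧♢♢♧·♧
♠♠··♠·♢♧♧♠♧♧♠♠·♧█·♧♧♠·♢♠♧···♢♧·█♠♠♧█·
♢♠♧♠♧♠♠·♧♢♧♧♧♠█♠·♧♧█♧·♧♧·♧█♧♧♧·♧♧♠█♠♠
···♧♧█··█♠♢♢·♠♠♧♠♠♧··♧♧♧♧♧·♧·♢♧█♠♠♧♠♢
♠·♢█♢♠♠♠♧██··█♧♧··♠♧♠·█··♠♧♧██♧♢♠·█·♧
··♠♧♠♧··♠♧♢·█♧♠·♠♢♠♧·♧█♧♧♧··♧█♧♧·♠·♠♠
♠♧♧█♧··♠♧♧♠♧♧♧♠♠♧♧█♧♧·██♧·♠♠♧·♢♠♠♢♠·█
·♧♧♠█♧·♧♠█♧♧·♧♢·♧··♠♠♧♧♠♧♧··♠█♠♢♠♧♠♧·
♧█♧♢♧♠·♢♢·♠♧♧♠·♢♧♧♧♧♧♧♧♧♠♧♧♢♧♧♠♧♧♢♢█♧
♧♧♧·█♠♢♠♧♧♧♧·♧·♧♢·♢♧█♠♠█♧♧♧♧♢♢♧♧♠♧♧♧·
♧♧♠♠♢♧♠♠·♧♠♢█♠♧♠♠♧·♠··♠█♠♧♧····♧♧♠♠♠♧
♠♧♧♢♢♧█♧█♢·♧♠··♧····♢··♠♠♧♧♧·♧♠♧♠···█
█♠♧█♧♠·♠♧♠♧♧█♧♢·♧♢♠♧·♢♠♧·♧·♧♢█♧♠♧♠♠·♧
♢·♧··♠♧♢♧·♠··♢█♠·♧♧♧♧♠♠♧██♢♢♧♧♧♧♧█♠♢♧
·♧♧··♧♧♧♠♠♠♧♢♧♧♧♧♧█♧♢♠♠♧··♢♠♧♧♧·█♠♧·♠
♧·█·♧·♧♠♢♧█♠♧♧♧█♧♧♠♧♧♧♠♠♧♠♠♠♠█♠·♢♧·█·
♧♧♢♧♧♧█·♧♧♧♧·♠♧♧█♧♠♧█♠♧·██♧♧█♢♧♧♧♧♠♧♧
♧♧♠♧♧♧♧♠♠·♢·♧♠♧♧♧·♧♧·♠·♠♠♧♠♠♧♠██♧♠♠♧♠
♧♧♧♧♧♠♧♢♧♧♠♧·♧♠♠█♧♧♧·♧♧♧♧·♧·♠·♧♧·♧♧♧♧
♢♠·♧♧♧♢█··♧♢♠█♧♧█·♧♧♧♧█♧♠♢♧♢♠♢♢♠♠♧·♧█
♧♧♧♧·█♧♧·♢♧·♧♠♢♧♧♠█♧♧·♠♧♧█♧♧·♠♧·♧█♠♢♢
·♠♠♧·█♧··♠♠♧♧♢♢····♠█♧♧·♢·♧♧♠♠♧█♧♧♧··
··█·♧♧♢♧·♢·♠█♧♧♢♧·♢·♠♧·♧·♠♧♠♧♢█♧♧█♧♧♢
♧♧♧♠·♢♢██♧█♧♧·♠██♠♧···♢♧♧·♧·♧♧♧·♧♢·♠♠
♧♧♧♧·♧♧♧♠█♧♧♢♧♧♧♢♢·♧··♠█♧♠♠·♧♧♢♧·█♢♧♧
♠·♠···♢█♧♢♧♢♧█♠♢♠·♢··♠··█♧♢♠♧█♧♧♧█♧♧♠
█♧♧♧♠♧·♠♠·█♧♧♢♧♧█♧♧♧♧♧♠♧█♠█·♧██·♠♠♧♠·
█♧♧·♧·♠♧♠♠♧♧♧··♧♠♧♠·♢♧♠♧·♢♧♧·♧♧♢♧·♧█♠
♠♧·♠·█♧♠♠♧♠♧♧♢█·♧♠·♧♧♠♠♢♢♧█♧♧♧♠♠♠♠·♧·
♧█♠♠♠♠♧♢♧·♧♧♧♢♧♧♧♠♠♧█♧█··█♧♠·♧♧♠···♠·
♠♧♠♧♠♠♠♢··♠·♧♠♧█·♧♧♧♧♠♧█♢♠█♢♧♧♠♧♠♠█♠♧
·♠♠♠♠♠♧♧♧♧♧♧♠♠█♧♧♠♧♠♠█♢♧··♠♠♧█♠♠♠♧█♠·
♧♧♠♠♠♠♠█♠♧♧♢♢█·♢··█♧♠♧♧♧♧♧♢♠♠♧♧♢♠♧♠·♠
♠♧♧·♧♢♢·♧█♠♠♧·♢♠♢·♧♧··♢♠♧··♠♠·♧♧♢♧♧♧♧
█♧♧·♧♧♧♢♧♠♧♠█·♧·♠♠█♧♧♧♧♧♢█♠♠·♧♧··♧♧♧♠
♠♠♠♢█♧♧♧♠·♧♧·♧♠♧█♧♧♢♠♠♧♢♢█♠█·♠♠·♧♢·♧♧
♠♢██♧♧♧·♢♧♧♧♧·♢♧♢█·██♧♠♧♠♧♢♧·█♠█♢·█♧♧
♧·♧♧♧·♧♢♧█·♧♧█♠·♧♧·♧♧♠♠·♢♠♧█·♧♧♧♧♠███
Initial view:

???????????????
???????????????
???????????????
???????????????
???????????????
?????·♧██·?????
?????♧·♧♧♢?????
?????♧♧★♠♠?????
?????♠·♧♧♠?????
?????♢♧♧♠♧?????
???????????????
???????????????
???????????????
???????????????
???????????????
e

??????????????█
??????????????█
??????????????█
??????????????█
??????????????█
????·♧██·♠????█
????♧·♧♧♢♧????█
????♧♧♧★♠♠????█
????♠·♧♧♠·????█
????♢♧♧♠♧♠????█
??????????????█
??????????????█
??????????????█
??????????????█
??????????????█

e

?????????????██
?????????????██
?????????????██
?????????????██
?????????????██
???·♧██·♠♠???██
???♧·♧♧♢♧·???██
???♧♧♧♠★♠♠???██
???♠·♧♧♠··???██
???♢♧♧♠♧♠♠???██
?????????????██
?????????????██
?????????????██
?????????????██
?????????????██

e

????????????███
????????????███
????????????███
????????????███
????????????███
??·♧██·♠♠♧??███
??♧·♧♧♢♧·♧??███
??♧♧♧♠♠★♠·??███
??♠·♧♧♠···??███
??♢♧♧♠♧♠♠█??███
????????????███
????????????███
????????????███
????????????███
????????????███

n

????????????███
????????????███
????????????███
????????????███
????????????███
?????♧♧♧█♧??███
??·♧██·♠♠♧??███
??♧·♧♧♢★·♧??███
??♧♧♧♠♠♠♠·??███
??♠·♧♧♠···??███
??♢♧♧♠♧♠♠█??███
????????????███
????????????███
????????????███
????????????███

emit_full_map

???♧♧♧█♧
·♧██·♠♠♧
♧·♧♧♢★·♧
♧♧♧♠♠♠♠·
♠·♧♧♠···
♢♧♧♠♧♠♠█

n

????????????███
????????????███
????????????███
????????????███
????????????███
?????♢♧·█♢??███
?????♧♧♧█♧??███
??·♧██·★♠♧??███
??♧·♧♧♢♧·♧??███
??♧♧♧♠♠♠♠·??███
??♠·♧♧♠···??███
??♢♧♧♠♧♠♠█??███
????????????███
????????????███
????????????███

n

????????????███
????????????███
????????????███
????????????███
????????????███
?????♧·♧♢·??███
?????♢♧·█♢??███
?????♧♧★█♧??███
??·♧██·♠♠♧??███
??♧·♧♧♢♧·♧??███
??♧♧♧♠♠♠♠·??███
??♠·♧♧♠···??███
??♢♧♧♠♧♠♠█??███
????????????███
????????????███

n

????????????███
????????????███
????????????███
????????????███
????????????███
?????█♧♧█♧??███
?????♧·♧♢·??███
?????♢♧★█♢??███
?????♧♧♧█♧??███
??·♧██·♠♠♧??███
??♧·♧♧♢♧·♧??███
??♧♧♧♠♠♠♠·??███
??♠·♧♧♠···??███
??♢♧♧♠♧♠♠█??███
????????????███

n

????????????███
????????????███
????????????███
????????????███
????????????███
?????♧█♧♧♧??███
?????█♧♧█♧??███
?????♧·★♢·??███
?????♢♧·█♢??███
?????♧♧♧█♧??███
??·♧██·♠♠♧??███
??♧·♧♧♢♧·♧??███
??♧♧♧♠♠♠♠·??███
??♠·♧♧♠···??███
??♢♧♧♠♧♠♠█??███

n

????????????███
????????????███
????????????███
????????????███
????????????███
?????♧·♧█♠??███
?????♧█♧♧♧??███
?????█♧★█♧??███
?????♧·♧♢·??███
?????♢♧·█♢??███
?????♧♧♧█♧??███
??·♧██·♠♠♧??███
??♧·♧♧♢♧·♧??███
??♧♧♧♠♠♠♠·??███
??♠·♧♧♠···??███

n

????????????███
????????????███
????????????███
????????????███
????????????███
?????♢♠♠♧·??███
?????♧·♧█♠??███
?????♧█★♧♧??███
?????█♧♧█♧??███
?????♧·♧♢·??███
?????♢♧·█♢??███
?????♧♧♧█♧??███
??·♧██·♠♠♧??███
??♧·♧♧♢♧·♧??███
??♧♧♧♠♠♠♠·??███

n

????????????███
????????????███
????????????███
????????????███
????????????███
?????♧♧·♧♧??███
?????♢♠♠♧·??███
?????♧·★█♠??███
?????♧█♧♧♧??███
?????█♧♧█♧??███
?????♧·♧♢·??███
?????♢♧·█♢??███
?????♧♧♧█♧??███
??·♧██·♠♠♧??███
??♧·♧♧♢♧·♧??███

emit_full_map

???♧♧·♧♧
???♢♠♠♧·
???♧·★█♠
???♧█♧♧♧
???█♧♧█♧
???♧·♧♢·
???♢♧·█♢
???♧♧♧█♧
·♧██·♠♠♧
♧·♧♧♢♧·♧
♧♧♧♠♠♠♠·
♠·♧♧♠···
♢♧♧♠♧♠♠█

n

????????????███
????????????███
????????????███
????????????███
????????????███
?????██♧♠♠??███
?????♧♧·♧♧??███
?????♢♠★♧·??███
?????♧·♧█♠??███
?????♧█♧♧♧??███
?????█♧♧█♧??███
?????♧·♧♢·??███
?????♢♧·█♢??███
?????♧♧♧█♧??███
??·♧██·♠♠♧??███

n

????????????███
????????????███
????????????███
????????????███
????????????███
?????♧♧♧♧♠??███
?????██♧♠♠??███
?????♧♧★♧♧??███
?????♢♠♠♧·??███
?????♧·♧█♠??███
?????♧█♧♧♧??███
?????█♧♧█♧??███
?????♧·♧♢·??███
?????♢♧·█♢??███
?????♧♧♧█♧??███

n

????????????███
????????????███
????????????███
????????????███
????????????███
?????♠·♢♧·??███
?????♧♧♧♧♠??███
?????██★♠♠??███
?????♧♧·♧♧??███
?????♢♠♠♧·??███
?????♧·♧█♠??███
?????♧█♧♧♧??███
?????█♧♧█♧??███
?????♧·♧♢·??███
?????♢♧·█♢??███

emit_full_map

???♠·♢♧·
???♧♧♧♧♠
???██★♠♠
???♧♧·♧♧
???♢♠♠♧·
???♧·♧█♠
???♧█♧♧♧
???█♧♧█♧
???♧·♧♢·
???♢♧·█♢
???♧♧♧█♧
·♧██·♠♠♧
♧·♧♧♢♧·♧
♧♧♧♠♠♠♠·
♠·♧♧♠···
♢♧♧♠♧♠♠█


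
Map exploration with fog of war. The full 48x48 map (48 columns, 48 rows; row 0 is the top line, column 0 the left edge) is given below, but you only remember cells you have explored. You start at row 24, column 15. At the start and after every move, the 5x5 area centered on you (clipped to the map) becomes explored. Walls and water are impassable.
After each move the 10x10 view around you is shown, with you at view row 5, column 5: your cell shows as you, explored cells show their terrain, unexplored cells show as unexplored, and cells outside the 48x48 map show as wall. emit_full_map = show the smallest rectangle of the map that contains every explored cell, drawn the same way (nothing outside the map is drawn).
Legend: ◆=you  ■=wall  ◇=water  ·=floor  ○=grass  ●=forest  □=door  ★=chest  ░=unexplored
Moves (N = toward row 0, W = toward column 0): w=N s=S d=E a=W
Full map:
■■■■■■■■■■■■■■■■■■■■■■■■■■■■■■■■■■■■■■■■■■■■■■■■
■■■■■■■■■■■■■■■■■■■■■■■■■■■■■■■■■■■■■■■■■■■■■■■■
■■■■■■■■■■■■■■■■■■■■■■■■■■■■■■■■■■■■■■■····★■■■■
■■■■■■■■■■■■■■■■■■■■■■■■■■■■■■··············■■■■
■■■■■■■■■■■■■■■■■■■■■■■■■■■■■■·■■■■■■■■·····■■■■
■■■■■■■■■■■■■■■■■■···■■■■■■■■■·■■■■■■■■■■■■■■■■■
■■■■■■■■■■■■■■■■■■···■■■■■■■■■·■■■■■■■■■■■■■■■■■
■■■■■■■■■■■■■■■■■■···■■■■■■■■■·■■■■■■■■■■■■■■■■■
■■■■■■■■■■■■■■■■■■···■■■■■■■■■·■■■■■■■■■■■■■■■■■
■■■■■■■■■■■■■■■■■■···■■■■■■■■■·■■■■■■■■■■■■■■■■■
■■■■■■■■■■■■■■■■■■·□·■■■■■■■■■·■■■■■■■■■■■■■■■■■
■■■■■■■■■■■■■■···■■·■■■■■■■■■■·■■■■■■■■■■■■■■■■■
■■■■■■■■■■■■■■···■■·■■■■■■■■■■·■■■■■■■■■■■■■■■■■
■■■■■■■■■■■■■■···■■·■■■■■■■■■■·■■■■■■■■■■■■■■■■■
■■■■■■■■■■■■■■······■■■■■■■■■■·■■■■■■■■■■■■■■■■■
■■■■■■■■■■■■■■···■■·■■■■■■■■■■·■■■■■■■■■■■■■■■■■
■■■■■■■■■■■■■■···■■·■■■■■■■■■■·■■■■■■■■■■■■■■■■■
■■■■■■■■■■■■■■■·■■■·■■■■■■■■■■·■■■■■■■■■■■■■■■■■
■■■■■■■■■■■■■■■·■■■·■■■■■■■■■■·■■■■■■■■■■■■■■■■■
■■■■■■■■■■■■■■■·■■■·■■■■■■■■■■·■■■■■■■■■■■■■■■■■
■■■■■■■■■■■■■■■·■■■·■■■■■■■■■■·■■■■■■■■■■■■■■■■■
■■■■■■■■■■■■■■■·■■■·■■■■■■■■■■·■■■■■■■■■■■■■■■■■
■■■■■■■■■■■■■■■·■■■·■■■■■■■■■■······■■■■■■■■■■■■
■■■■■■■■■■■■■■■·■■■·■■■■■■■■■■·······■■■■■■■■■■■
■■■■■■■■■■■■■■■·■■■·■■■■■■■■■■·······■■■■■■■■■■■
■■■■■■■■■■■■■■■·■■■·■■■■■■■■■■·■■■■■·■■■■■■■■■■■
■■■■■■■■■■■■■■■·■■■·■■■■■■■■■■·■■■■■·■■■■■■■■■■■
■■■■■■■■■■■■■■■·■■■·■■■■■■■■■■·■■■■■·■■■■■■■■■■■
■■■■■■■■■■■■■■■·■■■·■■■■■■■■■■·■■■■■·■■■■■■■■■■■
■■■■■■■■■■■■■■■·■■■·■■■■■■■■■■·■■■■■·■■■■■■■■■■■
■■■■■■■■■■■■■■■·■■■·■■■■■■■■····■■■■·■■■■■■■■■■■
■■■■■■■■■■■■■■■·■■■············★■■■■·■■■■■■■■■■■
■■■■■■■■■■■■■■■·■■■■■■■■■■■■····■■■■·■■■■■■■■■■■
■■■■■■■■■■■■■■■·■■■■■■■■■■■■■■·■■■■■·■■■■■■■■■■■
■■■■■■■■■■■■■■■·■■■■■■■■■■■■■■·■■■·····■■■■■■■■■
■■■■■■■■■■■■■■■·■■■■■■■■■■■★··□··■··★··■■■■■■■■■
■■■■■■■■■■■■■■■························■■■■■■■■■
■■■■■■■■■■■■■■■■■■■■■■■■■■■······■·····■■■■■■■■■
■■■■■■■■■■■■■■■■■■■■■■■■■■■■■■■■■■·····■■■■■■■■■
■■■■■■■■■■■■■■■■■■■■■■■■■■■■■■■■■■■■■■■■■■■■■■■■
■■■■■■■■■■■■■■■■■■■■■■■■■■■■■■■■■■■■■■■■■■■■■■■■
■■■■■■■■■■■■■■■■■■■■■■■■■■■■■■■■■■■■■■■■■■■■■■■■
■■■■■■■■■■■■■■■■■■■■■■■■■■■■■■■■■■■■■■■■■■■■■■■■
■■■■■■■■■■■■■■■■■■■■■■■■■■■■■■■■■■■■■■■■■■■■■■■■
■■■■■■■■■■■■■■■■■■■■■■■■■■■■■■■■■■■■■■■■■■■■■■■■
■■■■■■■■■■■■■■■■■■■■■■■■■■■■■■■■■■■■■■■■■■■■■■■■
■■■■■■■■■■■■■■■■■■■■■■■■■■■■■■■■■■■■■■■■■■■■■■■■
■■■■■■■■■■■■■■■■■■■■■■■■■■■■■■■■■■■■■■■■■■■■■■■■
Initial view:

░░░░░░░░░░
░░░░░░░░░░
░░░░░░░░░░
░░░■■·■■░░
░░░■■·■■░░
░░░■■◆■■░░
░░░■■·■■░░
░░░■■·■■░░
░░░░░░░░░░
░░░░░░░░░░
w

░░░░░░░░░░
░░░░░░░░░░
░░░░░░░░░░
░░░■■·■■░░
░░░■■·■■░░
░░░■■◆■■░░
░░░■■·■■░░
░░░■■·■■░░
░░░■■·■■░░
░░░░░░░░░░

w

░░░░░░░░░░
░░░░░░░░░░
░░░░░░░░░░
░░░■■·■■░░
░░░■■·■■░░
░░░■■◆■■░░
░░░■■·■■░░
░░░■■·■■░░
░░░■■·■■░░
░░░■■·■■░░

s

░░░░░░░░░░
░░░░░░░░░░
░░░■■·■■░░
░░░■■·■■░░
░░░■■·■■░░
░░░■■◆■■░░
░░░■■·■■░░
░░░■■·■■░░
░░░■■·■■░░
░░░░░░░░░░

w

░░░░░░░░░░
░░░░░░░░░░
░░░░░░░░░░
░░░■■·■■░░
░░░■■·■■░░
░░░■■◆■■░░
░░░■■·■■░░
░░░■■·■■░░
░░░■■·■■░░
░░░■■·■■░░

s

░░░░░░░░░░
░░░░░░░░░░
░░░■■·■■░░
░░░■■·■■░░
░░░■■·■■░░
░░░■■◆■■░░
░░░■■·■■░░
░░░■■·■■░░
░░░■■·■■░░
░░░░░░░░░░

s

░░░░░░░░░░
░░░■■·■■░░
░░░■■·■■░░
░░░■■·■■░░
░░░■■·■■░░
░░░■■◆■■░░
░░░■■·■■░░
░░░■■·■■░░
░░░░░░░░░░
░░░░░░░░░░


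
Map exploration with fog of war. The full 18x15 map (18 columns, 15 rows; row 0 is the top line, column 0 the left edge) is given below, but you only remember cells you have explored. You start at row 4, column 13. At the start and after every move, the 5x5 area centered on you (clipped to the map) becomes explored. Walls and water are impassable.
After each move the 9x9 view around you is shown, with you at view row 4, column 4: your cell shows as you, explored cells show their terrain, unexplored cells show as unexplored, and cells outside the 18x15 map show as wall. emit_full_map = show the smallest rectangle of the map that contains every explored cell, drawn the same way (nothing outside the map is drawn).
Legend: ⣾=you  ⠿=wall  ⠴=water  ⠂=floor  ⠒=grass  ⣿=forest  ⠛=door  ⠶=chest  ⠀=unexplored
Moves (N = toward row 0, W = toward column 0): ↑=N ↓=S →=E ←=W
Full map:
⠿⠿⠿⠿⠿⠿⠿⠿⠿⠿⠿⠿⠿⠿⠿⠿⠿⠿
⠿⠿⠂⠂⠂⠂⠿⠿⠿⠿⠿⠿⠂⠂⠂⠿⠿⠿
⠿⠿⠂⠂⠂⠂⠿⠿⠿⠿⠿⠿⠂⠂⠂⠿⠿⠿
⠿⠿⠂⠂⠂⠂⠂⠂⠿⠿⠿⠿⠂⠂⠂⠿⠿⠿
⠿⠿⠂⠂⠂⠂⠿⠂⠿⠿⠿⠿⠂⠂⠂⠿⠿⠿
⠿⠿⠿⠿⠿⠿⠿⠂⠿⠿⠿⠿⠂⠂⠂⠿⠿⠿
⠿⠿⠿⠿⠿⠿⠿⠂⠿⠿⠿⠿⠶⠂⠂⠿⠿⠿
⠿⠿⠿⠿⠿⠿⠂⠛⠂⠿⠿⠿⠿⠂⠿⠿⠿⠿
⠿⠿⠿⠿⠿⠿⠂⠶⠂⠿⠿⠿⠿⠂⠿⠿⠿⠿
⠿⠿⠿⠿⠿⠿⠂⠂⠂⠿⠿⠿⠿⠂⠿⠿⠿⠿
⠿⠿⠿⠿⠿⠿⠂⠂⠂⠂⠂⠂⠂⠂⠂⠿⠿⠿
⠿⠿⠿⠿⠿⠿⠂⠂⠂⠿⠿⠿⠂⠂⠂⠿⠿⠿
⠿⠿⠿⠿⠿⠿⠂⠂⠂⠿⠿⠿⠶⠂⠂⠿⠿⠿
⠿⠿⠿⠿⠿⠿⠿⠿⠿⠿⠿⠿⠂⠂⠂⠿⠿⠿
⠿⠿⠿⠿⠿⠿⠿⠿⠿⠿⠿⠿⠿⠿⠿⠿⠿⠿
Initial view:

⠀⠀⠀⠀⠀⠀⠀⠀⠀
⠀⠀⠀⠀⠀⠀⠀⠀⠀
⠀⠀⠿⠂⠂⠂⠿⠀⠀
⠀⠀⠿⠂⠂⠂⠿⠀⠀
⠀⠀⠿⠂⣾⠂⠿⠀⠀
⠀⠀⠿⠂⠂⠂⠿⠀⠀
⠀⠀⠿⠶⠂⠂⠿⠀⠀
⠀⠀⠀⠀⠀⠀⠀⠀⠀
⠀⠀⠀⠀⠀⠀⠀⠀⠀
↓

⠀⠀⠀⠀⠀⠀⠀⠀⠀
⠀⠀⠿⠂⠂⠂⠿⠀⠀
⠀⠀⠿⠂⠂⠂⠿⠀⠀
⠀⠀⠿⠂⠂⠂⠿⠀⠀
⠀⠀⠿⠂⣾⠂⠿⠀⠀
⠀⠀⠿⠶⠂⠂⠿⠀⠀
⠀⠀⠿⠿⠂⠿⠿⠀⠀
⠀⠀⠀⠀⠀⠀⠀⠀⠀
⠀⠀⠀⠀⠀⠀⠀⠀⠀

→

⠀⠀⠀⠀⠀⠀⠀⠀⠿
⠀⠿⠂⠂⠂⠿⠀⠀⠿
⠀⠿⠂⠂⠂⠿⠿⠀⠿
⠀⠿⠂⠂⠂⠿⠿⠀⠿
⠀⠿⠂⠂⣾⠿⠿⠀⠿
⠀⠿⠶⠂⠂⠿⠿⠀⠿
⠀⠿⠿⠂⠿⠿⠿⠀⠿
⠀⠀⠀⠀⠀⠀⠀⠀⠿
⠀⠀⠀⠀⠀⠀⠀⠀⠿

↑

⠀⠀⠀⠀⠀⠀⠀⠀⠿
⠀⠀⠀⠀⠀⠀⠀⠀⠿
⠀⠿⠂⠂⠂⠿⠿⠀⠿
⠀⠿⠂⠂⠂⠿⠿⠀⠿
⠀⠿⠂⠂⣾⠿⠿⠀⠿
⠀⠿⠂⠂⠂⠿⠿⠀⠿
⠀⠿⠶⠂⠂⠿⠿⠀⠿
⠀⠿⠿⠂⠿⠿⠿⠀⠿
⠀⠀⠀⠀⠀⠀⠀⠀⠿

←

⠀⠀⠀⠀⠀⠀⠀⠀⠀
⠀⠀⠀⠀⠀⠀⠀⠀⠀
⠀⠀⠿⠂⠂⠂⠿⠿⠀
⠀⠀⠿⠂⠂⠂⠿⠿⠀
⠀⠀⠿⠂⣾⠂⠿⠿⠀
⠀⠀⠿⠂⠂⠂⠿⠿⠀
⠀⠀⠿⠶⠂⠂⠿⠿⠀
⠀⠀⠿⠿⠂⠿⠿⠿⠀
⠀⠀⠀⠀⠀⠀⠀⠀⠀

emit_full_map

⠿⠂⠂⠂⠿⠿
⠿⠂⠂⠂⠿⠿
⠿⠂⣾⠂⠿⠿
⠿⠂⠂⠂⠿⠿
⠿⠶⠂⠂⠿⠿
⠿⠿⠂⠿⠿⠿

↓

⠀⠀⠀⠀⠀⠀⠀⠀⠀
⠀⠀⠿⠂⠂⠂⠿⠿⠀
⠀⠀⠿⠂⠂⠂⠿⠿⠀
⠀⠀⠿⠂⠂⠂⠿⠿⠀
⠀⠀⠿⠂⣾⠂⠿⠿⠀
⠀⠀⠿⠶⠂⠂⠿⠿⠀
⠀⠀⠿⠿⠂⠿⠿⠿⠀
⠀⠀⠀⠀⠀⠀⠀⠀⠀
⠀⠀⠀⠀⠀⠀⠀⠀⠀

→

⠀⠀⠀⠀⠀⠀⠀⠀⠿
⠀⠿⠂⠂⠂⠿⠿⠀⠿
⠀⠿⠂⠂⠂⠿⠿⠀⠿
⠀⠿⠂⠂⠂⠿⠿⠀⠿
⠀⠿⠂⠂⣾⠿⠿⠀⠿
⠀⠿⠶⠂⠂⠿⠿⠀⠿
⠀⠿⠿⠂⠿⠿⠿⠀⠿
⠀⠀⠀⠀⠀⠀⠀⠀⠿
⠀⠀⠀⠀⠀⠀⠀⠀⠿

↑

⠀⠀⠀⠀⠀⠀⠀⠀⠿
⠀⠀⠀⠀⠀⠀⠀⠀⠿
⠀⠿⠂⠂⠂⠿⠿⠀⠿
⠀⠿⠂⠂⠂⠿⠿⠀⠿
⠀⠿⠂⠂⣾⠿⠿⠀⠿
⠀⠿⠂⠂⠂⠿⠿⠀⠿
⠀⠿⠶⠂⠂⠿⠿⠀⠿
⠀⠿⠿⠂⠿⠿⠿⠀⠿
⠀⠀⠀⠀⠀⠀⠀⠀⠿

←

⠀⠀⠀⠀⠀⠀⠀⠀⠀
⠀⠀⠀⠀⠀⠀⠀⠀⠀
⠀⠀⠿⠂⠂⠂⠿⠿⠀
⠀⠀⠿⠂⠂⠂⠿⠿⠀
⠀⠀⠿⠂⣾⠂⠿⠿⠀
⠀⠀⠿⠂⠂⠂⠿⠿⠀
⠀⠀⠿⠶⠂⠂⠿⠿⠀
⠀⠀⠿⠿⠂⠿⠿⠿⠀
⠀⠀⠀⠀⠀⠀⠀⠀⠀


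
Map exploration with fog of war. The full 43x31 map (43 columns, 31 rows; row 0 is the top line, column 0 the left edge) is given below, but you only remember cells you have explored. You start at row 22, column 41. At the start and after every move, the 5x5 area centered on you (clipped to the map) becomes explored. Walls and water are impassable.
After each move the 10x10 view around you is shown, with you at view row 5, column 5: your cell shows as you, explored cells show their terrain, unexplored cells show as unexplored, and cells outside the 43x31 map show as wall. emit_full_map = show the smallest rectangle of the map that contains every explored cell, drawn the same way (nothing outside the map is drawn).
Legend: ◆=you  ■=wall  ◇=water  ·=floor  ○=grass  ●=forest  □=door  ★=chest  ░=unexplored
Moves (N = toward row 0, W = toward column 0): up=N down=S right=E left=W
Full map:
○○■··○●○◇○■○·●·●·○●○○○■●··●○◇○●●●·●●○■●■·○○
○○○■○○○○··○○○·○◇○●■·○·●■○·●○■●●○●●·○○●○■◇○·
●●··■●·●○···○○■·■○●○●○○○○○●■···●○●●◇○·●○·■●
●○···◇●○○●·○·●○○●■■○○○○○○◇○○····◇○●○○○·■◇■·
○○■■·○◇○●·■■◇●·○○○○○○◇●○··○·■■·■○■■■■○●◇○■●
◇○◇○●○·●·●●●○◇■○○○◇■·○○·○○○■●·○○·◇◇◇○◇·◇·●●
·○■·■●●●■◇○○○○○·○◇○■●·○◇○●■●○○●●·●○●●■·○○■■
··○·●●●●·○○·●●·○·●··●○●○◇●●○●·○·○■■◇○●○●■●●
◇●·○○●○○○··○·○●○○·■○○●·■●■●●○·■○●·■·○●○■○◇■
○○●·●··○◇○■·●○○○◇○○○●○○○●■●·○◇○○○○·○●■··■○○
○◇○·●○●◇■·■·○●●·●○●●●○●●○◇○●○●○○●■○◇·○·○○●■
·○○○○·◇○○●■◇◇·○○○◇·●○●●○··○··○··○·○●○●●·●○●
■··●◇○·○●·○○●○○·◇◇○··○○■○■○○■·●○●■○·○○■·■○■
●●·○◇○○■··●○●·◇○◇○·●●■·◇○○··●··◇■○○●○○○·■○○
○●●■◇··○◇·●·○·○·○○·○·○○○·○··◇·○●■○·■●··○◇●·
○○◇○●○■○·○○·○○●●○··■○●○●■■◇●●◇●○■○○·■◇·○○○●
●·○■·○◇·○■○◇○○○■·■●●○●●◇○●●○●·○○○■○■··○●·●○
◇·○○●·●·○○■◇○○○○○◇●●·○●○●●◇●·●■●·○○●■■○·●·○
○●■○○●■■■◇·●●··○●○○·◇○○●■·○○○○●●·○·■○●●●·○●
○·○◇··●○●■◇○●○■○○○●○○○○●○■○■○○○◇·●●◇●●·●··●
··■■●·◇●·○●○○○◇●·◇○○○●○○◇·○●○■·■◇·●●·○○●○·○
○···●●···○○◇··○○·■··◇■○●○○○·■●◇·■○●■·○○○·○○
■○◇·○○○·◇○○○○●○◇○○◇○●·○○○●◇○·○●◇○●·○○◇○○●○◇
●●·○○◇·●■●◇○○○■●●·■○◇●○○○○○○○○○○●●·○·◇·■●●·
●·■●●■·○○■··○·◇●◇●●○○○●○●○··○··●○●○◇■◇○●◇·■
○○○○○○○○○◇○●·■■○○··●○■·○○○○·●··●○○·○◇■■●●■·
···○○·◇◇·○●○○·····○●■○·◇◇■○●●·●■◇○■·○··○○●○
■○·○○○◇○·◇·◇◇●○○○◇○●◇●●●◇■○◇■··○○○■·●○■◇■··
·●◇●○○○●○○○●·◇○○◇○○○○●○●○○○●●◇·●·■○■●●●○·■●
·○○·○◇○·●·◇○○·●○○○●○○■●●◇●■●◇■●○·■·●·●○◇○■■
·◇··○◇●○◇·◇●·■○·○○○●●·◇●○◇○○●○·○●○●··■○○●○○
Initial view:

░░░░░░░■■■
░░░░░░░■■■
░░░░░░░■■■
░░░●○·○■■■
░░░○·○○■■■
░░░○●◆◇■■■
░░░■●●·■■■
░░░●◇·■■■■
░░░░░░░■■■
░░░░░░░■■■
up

░░░░░░░■■■
░░░░░░░■■■
░░░░░░░■■■
░░░●··●■■■
░░░●○·○■■■
░░░○·◆○■■■
░░░○●○◇■■■
░░░■●●·■■■
░░░●◇·■■■■
░░░░░░░■■■

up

░░░░░░░■■■
░░░░░░░■■■
░░░░░░░■■■
░░░●·○●■■■
░░░●··●■■■
░░░●○◆○■■■
░░░○·○○■■■
░░░○●○◇■■■
░░░■●●·■■■
░░░●◇·■■■■

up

░░░░░░░■■■
░░░░░░░■■■
░░░░░░░■■■
░░░·●·○■■■
░░░●·○●■■■
░░░●·◆●■■■
░░░●○·○■■■
░░░○·○○■■■
░░░○●○◇■■■
░░░■●●·■■■

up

░░░░░░░■■■
░░░░░░░■■■
░░░░░░░■■■
░░░●·●○■■■
░░░·●·○■■■
░░░●·◆●■■■
░░░●··●■■■
░░░●○·○■■■
░░░○·○○■■■
░░░○●○◇■■■

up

░░░░░░░■■■
░░░░░░░■■■
░░░░░░░■■■
░░░○○○●■■■
░░░●·●○■■■
░░░·●◆○■■■
░░░●·○●■■■
░░░●··●■■■
░░░●○·○■■■
░░░○·○○■■■

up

░░░░░░░■■■
░░░░░░░■■■
░░░░░░░■■■
░░░○◇●·■■■
░░░○○○●■■■
░░░●·◆○■■■
░░░·●·○■■■
░░░●·○●■■■
░░░●··●■■■
░░░●○·○■■■

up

░░░░░░░■■■
░░░░░░░■■■
░░░░░░░■■■
░░░·■○○■■■
░░░○◇●·■■■
░░░○○◆●■■■
░░░●·●○■■■
░░░·●·○■■■
░░░●·○●■■■
░░░●··●■■■

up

░░░░░░░■■■
░░░░░░░■■■
░░░░░░░■■■
░░░·■○■■■■
░░░·■○○■■■
░░░○◇◆·■■■
░░░○○○●■■■
░░░●·●○■■■
░░░·●·○■■■
░░░●·○●■■■

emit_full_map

·■○■
·■○○
○◇◆·
○○○●
●·●○
·●·○
●·○●
●··●
●○·○
○·○○
○●○◇
■●●·
●◇·■

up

░░░░░░░■■■
░░░░░░░■■■
░░░░░░░■■■
░░░·●○●■■■
░░░·■○■■■■
░░░·■◆○■■■
░░░○◇●·■■■
░░░○○○●■■■
░░░●·●○■■■
░░░·●·○■■■

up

░░░░░░░■■■
░░░░░░░■■■
░░░░░░░■■■
░░░○○●■■■■
░░░·●○●■■■
░░░·■◆■■■■
░░░·■○○■■■
░░░○◇●·■■■
░░░○○○●■■■
░░░●·●○■■■

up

░░░░░░░■■■
░░░░░░░■■■
░░░░░░░■■■
░░░·■○○■■■
░░░○○●■■■■
░░░·●◆●■■■
░░░·■○■■■■
░░░·■○○■■■
░░░○◇●·■■■
░░░○○○●■■■

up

░░░░░░░■■■
░░░░░░░■■■
░░░░░░░■■■
░░░■○◇■■■■
░░░·■○○■■■
░░░○○◆■■■■
░░░·●○●■■■
░░░·■○■■■■
░░░·■○○■■■
░░░○◇●·■■■

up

░░░░░░░■■■
░░░░░░░■■■
░░░░░░░■■■
░░░●■●●■■■
░░░■○◇■■■■
░░░·■◆○■■■
░░░○○●■■■■
░░░·●○●■■■
░░░·■○■■■■
░░░·■○○■■■

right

░░░░░░■■■■
░░░░░░■■■■
░░░░░░■■■■
░░●■●●■■■■
░░■○◇■■■■■
░░·■○◆■■■■
░░○○●■■■■■
░░·●○●■■■■
░░·■○■■■■■
░░·■○○■■■■

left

░░░░░░░■■■
░░░░░░░■■■
░░░░░░░■■■
░░░●■●●■■■
░░░■○◇■■■■
░░░·■◆○■■■
░░░○○●■■■■
░░░·●○●■■■
░░░·■○■■■■
░░░·■○○■■■

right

░░░░░░■■■■
░░░░░░■■■■
░░░░░░■■■■
░░●■●●■■■■
░░■○◇■■■■■
░░·■○◆■■■■
░░○○●■■■■■
░░·●○●■■■■
░░·■○■■■■■
░░·■○○■■■■


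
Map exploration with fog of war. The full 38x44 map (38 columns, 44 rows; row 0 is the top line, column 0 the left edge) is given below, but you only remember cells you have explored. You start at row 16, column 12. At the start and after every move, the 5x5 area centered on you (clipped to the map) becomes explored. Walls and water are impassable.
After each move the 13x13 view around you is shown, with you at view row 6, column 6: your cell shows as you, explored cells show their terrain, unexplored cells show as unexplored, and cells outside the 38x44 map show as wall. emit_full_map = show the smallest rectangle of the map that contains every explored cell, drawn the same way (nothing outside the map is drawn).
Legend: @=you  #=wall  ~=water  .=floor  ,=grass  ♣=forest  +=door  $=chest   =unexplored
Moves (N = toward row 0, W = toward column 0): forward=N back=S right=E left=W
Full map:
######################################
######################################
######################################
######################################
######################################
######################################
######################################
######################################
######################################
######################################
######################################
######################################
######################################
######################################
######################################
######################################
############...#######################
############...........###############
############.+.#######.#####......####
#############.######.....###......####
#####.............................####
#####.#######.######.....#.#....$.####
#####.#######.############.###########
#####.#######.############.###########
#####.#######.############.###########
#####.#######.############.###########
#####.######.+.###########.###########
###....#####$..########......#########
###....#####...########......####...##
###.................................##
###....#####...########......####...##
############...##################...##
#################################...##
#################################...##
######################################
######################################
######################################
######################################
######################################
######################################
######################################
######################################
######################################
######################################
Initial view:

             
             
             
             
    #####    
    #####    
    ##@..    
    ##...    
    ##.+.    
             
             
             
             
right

             
             
             
             
   ######    
   ######    
   ##.@.#    
   ##....    
   ##.+.#    
             
             
             
             

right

             
             
             
             
  #######    
  #######    
  ##..@##    
  ##.....    
  ##.+.##    
             
             
             
             

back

             
             
             
  #######    
  #######    
  ##...##    
  ##..@..    
  ##.+.##    
    #.###    
             
             
             
             

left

             
             
             
   #######   
   #######   
   ##...##   
   ##.@...   
   ##.+.##   
    ##.###   
             
             
             
             

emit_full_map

#######
#######
##...##
##.@...
##.+.##
 ##.###

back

             
             
   #######   
   #######   
   ##...##   
   ##.....   
   ##.@.##   
    ##.###   
    .....    
             
             
             
             

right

             
             
  #######    
  #######    
  ##...##    
  ##.....    
  ##.+@##    
   ##.###    
   ......    
             
             
             
             

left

             
             
   #######   
   #######   
   ##...##   
   ##.....   
   ##.@.##   
    ##.###   
    ......   
             
             
             
             

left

             
             
    #######  
    #######  
    ##...##  
    ##.....  
    ##@+.##  
    ###.###  
    .......  
             
             
             
             

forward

             
             
             
    #######  
    #######  
    ##...##  
    ##@....  
    ##.+.##  
    ###.###  
    .......  
             
             
             

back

             
             
    #######  
    #######  
    ##...##  
    ##.....  
    ##@+.##  
    ###.###  
    .......  
             
             
             
             

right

             
             
   #######   
   #######   
   ##...##   
   ##.....   
   ##.@.##   
   ###.###   
   .......   
             
             
             
             
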